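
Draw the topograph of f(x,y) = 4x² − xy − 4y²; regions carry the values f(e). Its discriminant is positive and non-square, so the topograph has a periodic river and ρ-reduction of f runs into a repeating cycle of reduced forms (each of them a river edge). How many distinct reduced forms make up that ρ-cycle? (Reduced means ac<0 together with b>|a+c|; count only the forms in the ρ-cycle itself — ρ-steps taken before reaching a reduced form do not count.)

D = 65, ⌊√D⌋ = 8
descent: ρ → (-4,1,4)  [lands on river]
river: ρ → (4,7,-1)
river: ρ → (-1,7,4)
river: ρ → (4,1,-4)
river: ρ → (-4,7,1)
river: ρ → (1,7,-4)
ρ-cycle length = 6 (tail of 1 descent step not counted)

6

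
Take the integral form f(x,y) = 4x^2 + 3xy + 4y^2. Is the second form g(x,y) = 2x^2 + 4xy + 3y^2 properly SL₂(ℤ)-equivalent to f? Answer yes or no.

D₁ = -55, D₂ = -8
discriminants differ ⇒ not SL₂(ℤ)-equivalent

no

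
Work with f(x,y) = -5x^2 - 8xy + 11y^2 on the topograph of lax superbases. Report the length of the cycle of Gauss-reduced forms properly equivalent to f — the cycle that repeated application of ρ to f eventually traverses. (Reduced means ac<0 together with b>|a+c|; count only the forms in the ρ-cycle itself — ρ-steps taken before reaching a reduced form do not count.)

D = 284, ⌊√D⌋ = 16
descent: ρ → (11,8,-5)  [lands on river]
river: ρ → (-5,12,7)
river: ρ → (7,16,-1)
river: ρ → (-1,16,7)
river: ρ → (7,12,-5)
river: ρ → (-5,8,11)
river: ρ → (11,14,-2)
river: ρ → (-2,14,11)
ρ-cycle length = 8 (tail of 1 descent step not counted)

8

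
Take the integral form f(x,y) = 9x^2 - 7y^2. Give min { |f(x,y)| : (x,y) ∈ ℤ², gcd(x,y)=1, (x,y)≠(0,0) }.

descent: ρ → (-7,14,2)  [lands on river]
river: ρ → (2,14,-7)
closes: descent 1, river 2
min |a| on river = 2

2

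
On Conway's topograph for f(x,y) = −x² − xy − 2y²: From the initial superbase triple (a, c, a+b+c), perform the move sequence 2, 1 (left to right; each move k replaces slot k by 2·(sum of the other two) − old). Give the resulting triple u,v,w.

start (-1,-2,-4) = (f(1,0),f(0,1),f(1,1))
replace slot 2: 2·((-1)+(-4)) − (-2) = -8 → (-1,-8,-4)
replace slot 1: 2·((-8)+(-4)) − (-1) = -23 → (-23,-8,-4)

-23,-8,-4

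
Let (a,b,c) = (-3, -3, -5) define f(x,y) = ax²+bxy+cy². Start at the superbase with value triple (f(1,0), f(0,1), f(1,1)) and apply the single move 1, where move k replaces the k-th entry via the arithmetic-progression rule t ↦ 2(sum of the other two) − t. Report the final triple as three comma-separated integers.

start (-3,-5,-11) = (f(1,0),f(0,1),f(1,1))
replace slot 1: 2·((-5)+(-11)) − (-3) = -29 → (-29,-5,-11)

-29,-5,-11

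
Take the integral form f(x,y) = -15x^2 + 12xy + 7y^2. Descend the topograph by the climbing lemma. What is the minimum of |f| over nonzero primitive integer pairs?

river: ρ → (7,16,-11)
river: ρ → (-11,6,12)
river: ρ → (12,18,-5)
river: ρ → (-5,22,4)
river: ρ → (4,18,-15)
river: ρ → (-15,12,7)
closes: descent 0, river 6
min |a| on river = 4

4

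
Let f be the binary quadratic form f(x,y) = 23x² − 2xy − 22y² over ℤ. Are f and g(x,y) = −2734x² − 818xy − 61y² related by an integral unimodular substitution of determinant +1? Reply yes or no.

D₁ = 2028, D₂ = 2028
river cycle of f (length 6): (-22, 2, 23), (23, 44, -1), (-1, 44, 23), (23, 2, -22), (-22, 42, 3), (3, 42, -22)
river cycle of g (length 6): (3, 42, -22), (-22, 2, 23), (23, 44, -1), (-1, 44, 23), (23, 2, -22), (-22, 42, 3)
cycles coincide ⇒ equivalent

yes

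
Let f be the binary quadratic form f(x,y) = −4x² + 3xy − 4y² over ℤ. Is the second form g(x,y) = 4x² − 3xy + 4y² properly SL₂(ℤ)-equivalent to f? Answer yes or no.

D₁ = -55, D₂ = -55
f is negative-definite; reduce −f:
−f: flip: (4,-3,4)→(4,3,4)
−f: reduced (well bottom): (4,3,4) with a≤c, −a<b≤a
flip sign back: reduced form of f is (-4,-3,-4)
g: flip: (4,-3,4)→(4,3,4)
g: reduced (well bottom): (4,3,4) with a≤c, −a<b≤a
reduced forms (-4, -3, -4) vs (4, 3, 4) ⇒ inequivalent

no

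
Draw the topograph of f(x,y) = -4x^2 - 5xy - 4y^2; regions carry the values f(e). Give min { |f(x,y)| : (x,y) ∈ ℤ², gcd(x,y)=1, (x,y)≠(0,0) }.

translate: b→-3 (≡5 mod 8), so (4,5,4)→(4,-3,3)
flip: (4,-3,3)→(3,3,4)
reduced (well bottom): (3,3,4) with a≤c, −a<b≤a
well minimum |f| = |-3| = 3 (negative-definite)

3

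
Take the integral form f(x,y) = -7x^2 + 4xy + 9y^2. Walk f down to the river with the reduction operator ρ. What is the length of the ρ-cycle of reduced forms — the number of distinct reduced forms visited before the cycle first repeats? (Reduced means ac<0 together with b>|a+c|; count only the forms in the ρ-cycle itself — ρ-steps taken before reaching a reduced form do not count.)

D = 268, ⌊√D⌋ = 16
river: ρ → (9,14,-2)
river: ρ → (-2,14,9)
river: ρ → (9,4,-7)
river: ρ → (-7,10,6)
river: ρ → (6,14,-3)
river: ρ → (-3,16,1)
river: ρ → (1,16,-3)
river: ρ → (-3,14,6)
river: ρ → (6,10,-7)
river: ρ → (-7,4,9)
ρ-cycle length = 10 (tail of 0 descent steps not counted)

10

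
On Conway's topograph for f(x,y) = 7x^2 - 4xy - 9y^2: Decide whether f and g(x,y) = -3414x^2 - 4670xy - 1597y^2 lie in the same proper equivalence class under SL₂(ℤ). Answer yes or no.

D₁ = 268, D₂ = 268
river cycle of f (length 10): (-9, 4, 7), (7, 10, -6), (-6, 14, 3), (3, 16, -1), (-1, 16, 3), (3, 14, -6), (-6, 10, 7), (7, 4, -9), (-9, 14, 2), (2, 14, -9)
river cycle of g (length 10): (-9, 4, 7), (7, 10, -6), (-6, 14, 3), (3, 16, -1), (-1, 16, 3), (3, 14, -6), (-6, 10, 7), (7, 4, -9), (-9, 14, 2), (2, 14, -9)
cycles coincide ⇒ equivalent

yes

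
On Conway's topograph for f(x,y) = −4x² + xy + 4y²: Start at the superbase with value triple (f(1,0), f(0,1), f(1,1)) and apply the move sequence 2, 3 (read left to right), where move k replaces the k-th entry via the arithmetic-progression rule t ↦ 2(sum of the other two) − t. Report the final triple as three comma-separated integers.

start (-4,4,1) = (f(1,0),f(0,1),f(1,1))
replace slot 2: 2·((-4)+1) − 4 = -10 → (-4,-10,1)
replace slot 3: 2·((-4)+(-10)) − 1 = -29 → (-4,-10,-29)

-4,-10,-29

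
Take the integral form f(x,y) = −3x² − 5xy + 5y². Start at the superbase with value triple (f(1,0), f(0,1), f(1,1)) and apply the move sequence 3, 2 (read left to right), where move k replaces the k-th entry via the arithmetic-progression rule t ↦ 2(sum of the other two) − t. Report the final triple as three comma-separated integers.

start (-3,5,-3) = (f(1,0),f(0,1),f(1,1))
replace slot 3: 2·((-3)+5) − (-3) = 7 → (-3,5,7)
replace slot 2: 2·((-3)+7) − 5 = 3 → (-3,3,7)

-3,3,7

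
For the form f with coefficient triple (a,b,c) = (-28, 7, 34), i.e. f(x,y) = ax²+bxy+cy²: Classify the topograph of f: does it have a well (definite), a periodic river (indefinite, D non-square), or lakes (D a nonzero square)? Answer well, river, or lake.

D = b²−4ac = 7² − 4·(-28)·34 = 3857
D > 0 non-square ⇒ indefinite ⇒ periodic river

river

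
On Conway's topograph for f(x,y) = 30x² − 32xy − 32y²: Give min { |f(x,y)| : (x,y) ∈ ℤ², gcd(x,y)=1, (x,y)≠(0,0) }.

descent: ρ → (-32,32,30)  [lands on river]
river: ρ → (30,28,-34)
river: ρ → (-34,40,24)
river: ρ → (24,56,-18)
river: ρ → (-18,52,30)
river: ρ → (30,68,-2)
river: ρ → (-2,68,30)
river: ρ → (30,52,-18)
river: ρ → (-18,56,24)
river: ρ → (24,40,-34)
river: ρ → (-34,28,30)
river: ρ → (30,32,-32)
closes: descent 1, river 12
min |a| on river = 2

2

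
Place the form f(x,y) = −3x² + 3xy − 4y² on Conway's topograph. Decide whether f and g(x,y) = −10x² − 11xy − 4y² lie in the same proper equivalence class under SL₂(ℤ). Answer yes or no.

D₁ = -39, D₂ = -39
f is negative-definite; reduce −f:
−f: translate: b→3 (≡-3 mod 6), so (3,-3,4)→(3,3,4)
−f: reduced (well bottom): (3,3,4) with a≤c, −a<b≤a
flip sign back: reduced form of f is (-3,-3,-4)
g is negative-definite; reduce −g:
−g: translate: b→-9 (≡11 mod 20), so (10,11,4)→(10,-9,3)
−g: flip: (10,-9,3)→(3,9,10)
−g: translate: b→3 (≡9 mod 6), so (3,9,10)→(3,3,4)
−g: reduced (well bottom): (3,3,4) with a≤c, −a<b≤a
flip sign back: reduced form of g is (-3,-3,-4)
reduced forms (-3, -3, -4) vs (-3, -3, -4) ⇒ equivalent

yes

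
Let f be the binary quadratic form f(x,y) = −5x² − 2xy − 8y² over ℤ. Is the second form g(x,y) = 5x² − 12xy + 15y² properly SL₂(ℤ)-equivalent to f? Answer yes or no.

D₁ = -156, D₂ = -156
f is negative-definite; reduce −f:
−f: reduced (well bottom): (5,2,8) with a≤c, −a<b≤a
flip sign back: reduced form of f is (-5,-2,-8)
g: translate: b→-2 (≡-12 mod 10), so (5,-12,15)→(5,-2,8)
g: reduced (well bottom): (5,-2,8) with a≤c, −a<b≤a
reduced forms (-5, -2, -8) vs (5, -2, 8) ⇒ inequivalent

no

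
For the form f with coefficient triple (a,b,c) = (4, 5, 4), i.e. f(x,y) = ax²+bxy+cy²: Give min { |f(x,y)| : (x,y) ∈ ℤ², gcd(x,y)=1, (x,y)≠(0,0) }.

translate: b→-3 (≡5 mod 8), so (4,5,4)→(4,-3,3)
flip: (4,-3,3)→(3,3,4)
reduced (well bottom): (3,3,4) with a≤c, −a<b≤a
well minimum = a = 3

3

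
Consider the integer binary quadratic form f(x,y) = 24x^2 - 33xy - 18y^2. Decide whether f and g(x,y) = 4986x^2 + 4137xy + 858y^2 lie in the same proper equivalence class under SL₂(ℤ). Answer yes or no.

D₁ = 2817, D₂ = 2817
river cycle of f (length 38): (-18, 33, 24), (24, 15, -27), (-27, 39, 12), (12, 33, -36), (-36, 39, 9), (9, 51, -6), (-6, 45, 33), (33, 21, -18), (-18, 51, 3), (3, 51, -18), … (28 more)
river cycle of g (length 38): (24, 15, -27), (-27, 39, 12), (12, 33, -36), (-36, 39, 9), (9, 51, -6), (-6, 45, 33), (33, 21, -18), (-18, 51, 3), (3, 51, -18), (-18, 21, 33), … (28 more)
cycles coincide ⇒ equivalent

yes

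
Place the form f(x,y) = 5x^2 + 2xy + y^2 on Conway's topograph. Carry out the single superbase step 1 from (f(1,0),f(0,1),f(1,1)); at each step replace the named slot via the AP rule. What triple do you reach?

start (5,1,8) = (f(1,0),f(0,1),f(1,1))
replace slot 1: 2·(1+8) − 5 = 13 → (13,1,8)

13,1,8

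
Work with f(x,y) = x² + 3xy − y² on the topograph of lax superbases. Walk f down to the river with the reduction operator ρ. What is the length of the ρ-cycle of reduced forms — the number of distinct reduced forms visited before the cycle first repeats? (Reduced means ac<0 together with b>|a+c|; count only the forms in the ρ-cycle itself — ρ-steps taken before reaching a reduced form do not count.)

D = 13, ⌊√D⌋ = 3
river: ρ → (-1,3,1)
river: ρ → (1,3,-1)
ρ-cycle length = 2 (tail of 0 descent steps not counted)

2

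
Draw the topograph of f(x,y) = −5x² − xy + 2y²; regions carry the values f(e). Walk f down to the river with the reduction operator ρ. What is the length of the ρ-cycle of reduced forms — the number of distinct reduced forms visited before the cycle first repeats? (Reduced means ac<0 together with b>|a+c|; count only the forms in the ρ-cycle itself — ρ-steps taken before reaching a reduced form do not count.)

D = 41, ⌊√D⌋ = 6
descent: ρ → (2,5,-2)  [lands on river]
river: ρ → (-2,3,4)
river: ρ → (4,5,-1)
river: ρ → (-1,5,4)
river: ρ → (4,3,-2)
river: ρ → (-2,5,2)
river: ρ → (2,3,-4)
river: ρ → (-4,5,1)
river: ρ → (1,5,-4)
river: ρ → (-4,3,2)
ρ-cycle length = 10 (tail of 1 descent step not counted)

10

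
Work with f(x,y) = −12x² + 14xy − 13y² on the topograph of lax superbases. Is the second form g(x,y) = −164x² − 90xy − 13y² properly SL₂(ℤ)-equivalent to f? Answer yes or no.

D₁ = -428, D₂ = -428
f is negative-definite; reduce −f:
−f: translate: b→10 (≡-14 mod 24), so (12,-14,13)→(12,10,11)
−f: flip: (12,10,11)→(11,-10,12)
−f: reduced (well bottom): (11,-10,12) with a≤c, −a<b≤a
flip sign back: reduced form of f is (-11,10,-12)
g is negative-definite; reduce −g:
−g: flip: (164,90,13)→(13,-90,164)
−g: translate: b→-12 (≡-90 mod 26), so (13,-90,164)→(13,-12,11)
−g: flip: (13,-12,11)→(11,12,13)
−g: translate: b→-10 (≡12 mod 22), so (11,12,13)→(11,-10,12)
−g: reduced (well bottom): (11,-10,12) with a≤c, −a<b≤a
flip sign back: reduced form of g is (-11,10,-12)
reduced forms (-11, 10, -12) vs (-11, 10, -12) ⇒ equivalent

yes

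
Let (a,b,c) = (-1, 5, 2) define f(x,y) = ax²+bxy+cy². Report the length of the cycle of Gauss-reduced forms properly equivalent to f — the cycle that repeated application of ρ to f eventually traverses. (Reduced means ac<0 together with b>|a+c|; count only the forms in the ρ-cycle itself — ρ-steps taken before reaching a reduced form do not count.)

D = 33, ⌊√D⌋ = 5
river: ρ → (2,3,-3)
river: ρ → (-3,3,2)
river: ρ → (2,5,-1)
river: ρ → (-1,5,2)
ρ-cycle length = 4 (tail of 0 descent steps not counted)

4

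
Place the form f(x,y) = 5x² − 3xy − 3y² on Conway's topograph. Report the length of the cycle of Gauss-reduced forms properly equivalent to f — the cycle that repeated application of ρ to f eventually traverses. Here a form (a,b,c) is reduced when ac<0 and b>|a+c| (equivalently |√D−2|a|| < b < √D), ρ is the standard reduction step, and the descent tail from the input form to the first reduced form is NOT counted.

D = 69, ⌊√D⌋ = 8
descent: ρ → (-3,3,5)  [lands on river]
river: ρ → (5,7,-1)
river: ρ → (-1,7,5)
river: ρ → (5,3,-3)
ρ-cycle length = 4 (tail of 1 descent step not counted)

4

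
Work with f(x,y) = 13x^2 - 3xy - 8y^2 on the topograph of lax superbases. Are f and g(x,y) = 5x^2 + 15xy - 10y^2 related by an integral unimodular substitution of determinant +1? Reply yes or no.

D₁ = 425, D₂ = 425
river cycle of f (length 10): (-8, 19, 2), (2, 17, -17), (-17, 17, 2), (2, 19, -8), (-8, 13, 8), (8, 19, -2), (-2, 17, 17), (17, 17, -2), (-2, 19, 8), (8, 13, -8)
river cycle of g (length 6): (-10, 5, 10), (10, 15, -5), (-5, 15, 10), (10, 5, -10), (-10, 15, 5), (5, 15, -10)
cycles differ ⇒ inequivalent

no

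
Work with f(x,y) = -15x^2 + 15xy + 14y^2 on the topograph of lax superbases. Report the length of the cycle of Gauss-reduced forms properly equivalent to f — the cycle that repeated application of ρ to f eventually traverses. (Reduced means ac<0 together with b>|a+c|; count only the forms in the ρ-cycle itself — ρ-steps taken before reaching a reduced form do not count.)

D = 1065, ⌊√D⌋ = 32
river: ρ → (14,13,-16)
river: ρ → (-16,19,11)
river: ρ → (11,25,-10)
river: ρ → (-10,15,21)
river: ρ → (21,27,-4)
river: ρ → (-4,29,14)
river: ρ → (14,27,-6)
river: ρ → (-6,21,26)
river: ρ → (26,31,-1)
river: ρ → (-1,31,26)
river: ρ → (26,21,-6)
river: ρ → (-6,27,14)
river: ρ → (14,29,-4)
river: ρ → (-4,27,21)
river: ρ → (21,15,-10)
river: ρ → (-10,25,11)
river: ρ → (11,19,-16)
river: ρ → (-16,13,14)
river: ρ → (14,15,-15)
river: ρ → (-15,15,14)
ρ-cycle length = 20 (tail of 0 descent steps not counted)

20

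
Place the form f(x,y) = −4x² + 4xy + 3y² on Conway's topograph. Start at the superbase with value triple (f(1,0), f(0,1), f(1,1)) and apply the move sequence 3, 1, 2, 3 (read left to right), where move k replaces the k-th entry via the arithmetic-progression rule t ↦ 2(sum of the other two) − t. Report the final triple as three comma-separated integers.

start (-4,3,3) = (f(1,0),f(0,1),f(1,1))
replace slot 3: 2·((-4)+3) − 3 = -5 → (-4,3,-5)
replace slot 1: 2·(3+(-5)) − (-4) = 0 → (0,3,-5)
replace slot 2: 2·(0+(-5)) − 3 = -13 → (0,-13,-5)
replace slot 3: 2·(0+(-13)) − (-5) = -21 → (0,-13,-21)

0,-13,-21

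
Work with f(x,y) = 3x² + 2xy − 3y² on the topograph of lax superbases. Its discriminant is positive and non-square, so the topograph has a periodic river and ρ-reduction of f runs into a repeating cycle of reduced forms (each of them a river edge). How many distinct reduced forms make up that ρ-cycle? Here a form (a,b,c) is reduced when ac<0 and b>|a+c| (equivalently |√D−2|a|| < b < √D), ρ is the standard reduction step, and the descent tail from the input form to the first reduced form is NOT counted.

D = 40, ⌊√D⌋ = 6
river: ρ → (-3,4,2)
river: ρ → (2,4,-3)
river: ρ → (-3,2,3)
river: ρ → (3,4,-2)
river: ρ → (-2,4,3)
river: ρ → (3,2,-3)
ρ-cycle length = 6 (tail of 0 descent steps not counted)

6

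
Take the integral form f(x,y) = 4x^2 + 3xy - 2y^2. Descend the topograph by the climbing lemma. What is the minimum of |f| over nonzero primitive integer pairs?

river: ρ → (-2,5,2)
river: ρ → (2,3,-4)
river: ρ → (-4,5,1)
river: ρ → (1,5,-4)
river: ρ → (-4,3,2)
river: ρ → (2,5,-2)
river: ρ → (-2,3,4)
river: ρ → (4,5,-1)
river: ρ → (-1,5,4)
river: ρ → (4,3,-2)
closes: descent 0, river 10
min |a| on river = 1

1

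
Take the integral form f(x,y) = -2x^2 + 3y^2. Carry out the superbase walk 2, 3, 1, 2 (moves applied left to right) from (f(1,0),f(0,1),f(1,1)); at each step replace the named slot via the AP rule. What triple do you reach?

start (-2,3,1) = (f(1,0),f(0,1),f(1,1))
replace slot 2: 2·((-2)+1) − 3 = -5 → (-2,-5,1)
replace slot 3: 2·((-2)+(-5)) − 1 = -15 → (-2,-5,-15)
replace slot 1: 2·((-5)+(-15)) − (-2) = -38 → (-38,-5,-15)
replace slot 2: 2·((-38)+(-15)) − (-5) = -101 → (-38,-101,-15)

-38,-101,-15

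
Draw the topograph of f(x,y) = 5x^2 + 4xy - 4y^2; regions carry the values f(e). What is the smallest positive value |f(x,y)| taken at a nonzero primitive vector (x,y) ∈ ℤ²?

river: ρ → (-4,4,5)
river: ρ → (5,6,-3)
river: ρ → (-3,6,5)
river: ρ → (5,4,-4)
closes: descent 0, river 4
min |a| on river = 3

3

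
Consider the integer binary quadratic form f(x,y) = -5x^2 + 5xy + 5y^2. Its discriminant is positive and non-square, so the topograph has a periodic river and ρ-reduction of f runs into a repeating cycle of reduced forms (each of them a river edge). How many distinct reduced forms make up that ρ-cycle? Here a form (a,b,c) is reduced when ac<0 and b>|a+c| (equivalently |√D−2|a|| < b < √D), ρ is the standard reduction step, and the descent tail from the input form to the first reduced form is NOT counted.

D = 125, ⌊√D⌋ = 11
river: ρ → (5,5,-5)
river: ρ → (-5,5,5)
ρ-cycle length = 2 (tail of 0 descent steps not counted)

2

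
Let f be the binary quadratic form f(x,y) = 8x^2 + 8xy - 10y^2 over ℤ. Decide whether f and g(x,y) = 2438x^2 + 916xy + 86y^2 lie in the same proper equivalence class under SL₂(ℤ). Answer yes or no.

D₁ = 384, D₂ = 384
river cycle of f (length 4): (-10, 12, 6), (6, 12, -10), (-10, 8, 8), (8, 8, -10)
river cycle of g (length 4): (8, 8, -10), (-10, 12, 6), (6, 12, -10), (-10, 8, 8)
cycles coincide ⇒ equivalent

yes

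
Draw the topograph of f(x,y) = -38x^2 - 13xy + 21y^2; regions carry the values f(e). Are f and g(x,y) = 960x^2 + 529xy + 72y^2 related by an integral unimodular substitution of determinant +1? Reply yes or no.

D₁ = 3361, D₂ = 3361
river cycle of f (length 178): (21, 55, -4), (-4, 57, 7), (7, 55, -12), (-12, 41, 35), (35, 29, -18), (-18, 43, 21), (21, 41, -20), (-20, 39, 23), (23, 53, -6), (-6, 55, 14), … (168 more)
river cycle of g (length 178): (-4, 57, 7), (7, 55, -12), (-12, 41, 35), (35, 29, -18), (-18, 43, 21), (21, 41, -20), (-20, 39, 23), (23, 53, -6), (-6, 55, 14), (14, 57, -2), … (168 more)
cycles coincide ⇒ equivalent

yes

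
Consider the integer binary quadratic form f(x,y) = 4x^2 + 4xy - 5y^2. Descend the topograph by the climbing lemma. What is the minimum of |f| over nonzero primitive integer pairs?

river: ρ → (-5,6,3)
river: ρ → (3,6,-5)
river: ρ → (-5,4,4)
river: ρ → (4,4,-5)
closes: descent 0, river 4
min |a| on river = 3

3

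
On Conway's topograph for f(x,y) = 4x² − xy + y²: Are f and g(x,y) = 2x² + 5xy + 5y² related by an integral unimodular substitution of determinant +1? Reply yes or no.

D₁ = -15, D₂ = -15
f: flip: (4,-1,1)→(1,1,4)
f: reduced (well bottom): (1,1,4) with a≤c, −a<b≤a
g: translate: b→1 (≡5 mod 4), so (2,5,5)→(2,1,2)
g: reduced (well bottom): (2,1,2) with a≤c, −a<b≤a
reduced forms (1, 1, 4) vs (2, 1, 2) ⇒ inequivalent

no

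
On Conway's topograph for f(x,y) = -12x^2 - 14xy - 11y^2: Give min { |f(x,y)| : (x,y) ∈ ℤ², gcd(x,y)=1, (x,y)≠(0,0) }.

translate: b→-10 (≡14 mod 24), so (12,14,11)→(12,-10,9)
flip: (12,-10,9)→(9,10,12)
translate: b→-8 (≡10 mod 18), so (9,10,12)→(9,-8,11)
reduced (well bottom): (9,-8,11) with a≤c, −a<b≤a
well minimum |f| = |-9| = 9 (negative-definite)

9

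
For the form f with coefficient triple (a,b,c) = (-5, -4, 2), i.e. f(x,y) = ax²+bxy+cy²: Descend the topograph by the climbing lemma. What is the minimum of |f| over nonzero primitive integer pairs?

descent: ρ → (2,4,-5)  [lands on river]
river: ρ → (-5,6,1)
river: ρ → (1,6,-5)
river: ρ → (-5,4,2)
closes: descent 1, river 4
min |a| on river = 1

1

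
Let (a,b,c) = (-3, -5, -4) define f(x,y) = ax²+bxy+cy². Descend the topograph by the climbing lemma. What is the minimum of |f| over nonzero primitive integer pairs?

translate: b→-1 (≡5 mod 6), so (3,5,4)→(3,-1,2)
flip: (3,-1,2)→(2,1,3)
reduced (well bottom): (2,1,3) with a≤c, −a<b≤a
well minimum |f| = |-2| = 2 (negative-definite)

2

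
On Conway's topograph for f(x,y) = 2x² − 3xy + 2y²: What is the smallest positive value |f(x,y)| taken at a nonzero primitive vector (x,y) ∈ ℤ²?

translate: b→1 (≡-3 mod 4), so (2,-3,2)→(2,1,1)
flip: (2,1,1)→(1,-1,2)
translate: b→1 (≡-1 mod 2), so (1,-1,2)→(1,1,2)
reduced (well bottom): (1,1,2) with a≤c, −a<b≤a
well minimum = a = 1

1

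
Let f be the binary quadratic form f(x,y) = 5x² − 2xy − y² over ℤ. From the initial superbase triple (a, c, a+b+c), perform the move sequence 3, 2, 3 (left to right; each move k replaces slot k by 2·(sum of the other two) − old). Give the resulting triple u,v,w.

start (5,-1,2) = (f(1,0),f(0,1),f(1,1))
replace slot 3: 2·(5+(-1)) − 2 = 6 → (5,-1,6)
replace slot 2: 2·(5+6) − (-1) = 23 → (5,23,6)
replace slot 3: 2·(5+23) − 6 = 50 → (5,23,50)

5,23,50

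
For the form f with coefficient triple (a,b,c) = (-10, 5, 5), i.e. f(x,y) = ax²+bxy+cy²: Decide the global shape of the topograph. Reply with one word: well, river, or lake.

D = b²−4ac = 5² − 4·(-10)·5 = 225
D = 15² is a perfect square ⇒ form factors over ℤ ⇒ lakes

lake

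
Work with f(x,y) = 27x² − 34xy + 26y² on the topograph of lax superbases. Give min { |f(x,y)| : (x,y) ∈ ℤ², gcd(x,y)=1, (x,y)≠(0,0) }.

translate: b→20 (≡-34 mod 54), so (27,-34,26)→(27,20,19)
flip: (27,20,19)→(19,-20,27)
translate: b→18 (≡-20 mod 38), so (19,-20,27)→(19,18,26)
reduced (well bottom): (19,18,26) with a≤c, −a<b≤a
well minimum = a = 19

19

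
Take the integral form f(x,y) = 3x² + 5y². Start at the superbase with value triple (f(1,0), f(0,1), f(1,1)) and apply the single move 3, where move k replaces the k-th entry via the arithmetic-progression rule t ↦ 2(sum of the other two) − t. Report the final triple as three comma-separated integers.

start (3,5,8) = (f(1,0),f(0,1),f(1,1))
replace slot 3: 2·(3+5) − 8 = 8 → (3,5,8)

3,5,8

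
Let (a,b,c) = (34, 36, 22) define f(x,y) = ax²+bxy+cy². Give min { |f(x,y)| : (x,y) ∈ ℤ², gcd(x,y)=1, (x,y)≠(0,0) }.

translate: b→-32 (≡36 mod 68), so (34,36,22)→(34,-32,20)
flip: (34,-32,20)→(20,32,34)
translate: b→-8 (≡32 mod 40), so (20,32,34)→(20,-8,22)
reduced (well bottom): (20,-8,22) with a≤c, −a<b≤a
well minimum = a = 20

20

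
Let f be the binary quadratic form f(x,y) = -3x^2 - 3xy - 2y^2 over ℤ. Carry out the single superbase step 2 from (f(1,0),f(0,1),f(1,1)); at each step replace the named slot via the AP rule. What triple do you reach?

start (-3,-2,-8) = (f(1,0),f(0,1),f(1,1))
replace slot 2: 2·((-3)+(-8)) − (-2) = -20 → (-3,-20,-8)

-3,-20,-8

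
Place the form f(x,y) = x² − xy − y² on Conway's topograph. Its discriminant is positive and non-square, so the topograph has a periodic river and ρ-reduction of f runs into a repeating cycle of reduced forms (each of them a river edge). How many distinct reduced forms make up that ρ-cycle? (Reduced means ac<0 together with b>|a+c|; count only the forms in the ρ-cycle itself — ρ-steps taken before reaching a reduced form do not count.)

D = 5, ⌊√D⌋ = 2
descent: ρ → (-1,1,1)  [lands on river]
river: ρ → (1,1,-1)
ρ-cycle length = 2 (tail of 1 descent step not counted)

2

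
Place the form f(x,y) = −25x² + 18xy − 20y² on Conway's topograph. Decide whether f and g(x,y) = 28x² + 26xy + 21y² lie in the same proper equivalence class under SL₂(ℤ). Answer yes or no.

D₁ = -1676, D₂ = -1676
f is negative-definite; reduce −f:
−f: flip: (25,-18,20)→(20,18,25)
−f: reduced (well bottom): (20,18,25) with a≤c, −a<b≤a
flip sign back: reduced form of f is (-20,-18,-25)
g: flip: (28,26,21)→(21,-26,28)
g: translate: b→16 (≡-26 mod 42), so (21,-26,28)→(21,16,23)
g: reduced (well bottom): (21,16,23) with a≤c, −a<b≤a
reduced forms (-20, -18, -25) vs (21, 16, 23) ⇒ inequivalent

no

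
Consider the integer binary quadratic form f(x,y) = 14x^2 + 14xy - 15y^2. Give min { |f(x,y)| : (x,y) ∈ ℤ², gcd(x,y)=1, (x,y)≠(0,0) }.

river: ρ → (-15,16,13)
river: ρ → (13,10,-18)
river: ρ → (-18,26,5)
river: ρ → (5,24,-23)
river: ρ → (-23,22,6)
river: ρ → (6,26,-15)
river: ρ → (-15,4,17)
river: ρ → (17,30,-2)
river: ρ → (-2,30,17)
river: ρ → (17,4,-15)
river: ρ → (-15,26,6)
river: ρ → (6,22,-23)
river: ρ → (-23,24,5)
river: ρ → (5,26,-18)
river: ρ → (-18,10,13)
river: ρ → (13,16,-15)
river: ρ → (-15,14,14)
river: ρ → (14,14,-15)
closes: descent 0, river 18
min |a| on river = 2

2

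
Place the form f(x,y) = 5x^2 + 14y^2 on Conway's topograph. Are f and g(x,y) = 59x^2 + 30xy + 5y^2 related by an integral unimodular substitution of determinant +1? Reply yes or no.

D₁ = -280, D₂ = -280
f: reduced (well bottom): (5,0,14) with a≤c, −a<b≤a
g: flip: (59,30,5)→(5,-30,59)
g: translate: b→0 (≡-30 mod 10), so (5,-30,59)→(5,0,14)
g: reduced (well bottom): (5,0,14) with a≤c, −a<b≤a
reduced forms (5, 0, 14) vs (5, 0, 14) ⇒ equivalent

yes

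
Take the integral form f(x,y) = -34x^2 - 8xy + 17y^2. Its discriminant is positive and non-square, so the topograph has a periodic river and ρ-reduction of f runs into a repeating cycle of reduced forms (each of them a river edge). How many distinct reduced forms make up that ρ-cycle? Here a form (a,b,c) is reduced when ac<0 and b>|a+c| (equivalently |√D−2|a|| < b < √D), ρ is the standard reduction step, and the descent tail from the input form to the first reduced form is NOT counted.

D = 2376, ⌊√D⌋ = 48
descent: ρ → (17,42,-9)  [lands on river]
river: ρ → (-9,48,2)
river: ρ → (2,48,-9)
river: ρ → (-9,42,17)
river: ρ → (17,26,-25)
river: ρ → (-25,24,18)
river: ρ → (18,48,-1)
river: ρ → (-1,48,18)
river: ρ → (18,24,-25)
river: ρ → (-25,26,17)
ρ-cycle length = 10 (tail of 1 descent step not counted)

10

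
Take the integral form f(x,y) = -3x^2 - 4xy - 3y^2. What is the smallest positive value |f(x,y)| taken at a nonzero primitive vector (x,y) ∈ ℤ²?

translate: b→-2 (≡4 mod 6), so (3,4,3)→(3,-2,2)
flip: (3,-2,2)→(2,2,3)
reduced (well bottom): (2,2,3) with a≤c, −a<b≤a
well minimum |f| = |-2| = 2 (negative-definite)

2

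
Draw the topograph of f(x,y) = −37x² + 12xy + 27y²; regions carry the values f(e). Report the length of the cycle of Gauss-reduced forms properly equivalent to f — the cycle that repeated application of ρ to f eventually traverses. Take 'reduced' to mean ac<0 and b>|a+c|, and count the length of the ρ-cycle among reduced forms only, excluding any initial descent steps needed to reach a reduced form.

D = 4140, ⌊√D⌋ = 64
river: ρ → (27,42,-22)
river: ρ → (-22,46,23)
river: ρ → (23,46,-22)
river: ρ → (-22,42,27)
river: ρ → (27,12,-37)
river: ρ → (-37,62,2)
river: ρ → (2,62,-37)
river: ρ → (-37,12,27)
ρ-cycle length = 8 (tail of 0 descent steps not counted)

8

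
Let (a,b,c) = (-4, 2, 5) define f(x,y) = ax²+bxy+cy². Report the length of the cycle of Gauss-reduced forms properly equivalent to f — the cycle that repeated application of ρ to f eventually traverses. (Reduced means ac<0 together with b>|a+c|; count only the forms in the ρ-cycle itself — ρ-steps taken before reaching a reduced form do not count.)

D = 84, ⌊√D⌋ = 9
river: ρ → (5,8,-1)
river: ρ → (-1,8,5)
river: ρ → (5,2,-4)
river: ρ → (-4,6,3)
river: ρ → (3,6,-4)
river: ρ → (-4,2,5)
ρ-cycle length = 6 (tail of 0 descent steps not counted)

6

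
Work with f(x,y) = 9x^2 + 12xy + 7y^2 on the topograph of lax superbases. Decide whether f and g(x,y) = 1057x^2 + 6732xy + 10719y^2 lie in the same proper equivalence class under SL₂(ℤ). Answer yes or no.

D₁ = -108, D₂ = -108
f: translate: b→-6 (≡12 mod 18), so (9,12,7)→(9,-6,4)
f: flip: (9,-6,4)→(4,6,9)
f: translate: b→-2 (≡6 mod 8), so (4,6,9)→(4,-2,7)
f: reduced (well bottom): (4,-2,7) with a≤c, −a<b≤a
g: translate: b→390 (≡6732 mod 2114), so (1057,6732,10719)→(1057,390,36)
g: flip: (1057,390,36)→(36,-390,1057)
g: translate: b→-30 (≡-390 mod 72), so (36,-390,1057)→(36,-30,7)
g: flip: (36,-30,7)→(7,30,36)
g: translate: b→2 (≡30 mod 14), so (7,30,36)→(7,2,4)
g: flip: (7,2,4)→(4,-2,7)
g: reduced (well bottom): (4,-2,7) with a≤c, −a<b≤a
reduced forms (4, -2, 7) vs (4, -2, 7) ⇒ equivalent

yes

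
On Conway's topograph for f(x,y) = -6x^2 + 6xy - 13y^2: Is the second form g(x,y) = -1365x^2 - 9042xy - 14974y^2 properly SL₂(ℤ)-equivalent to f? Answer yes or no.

D₁ = -276, D₂ = -276
f is negative-definite; reduce −f:
−f: translate: b→6 (≡-6 mod 12), so (6,-6,13)→(6,6,13)
−f: reduced (well bottom): (6,6,13) with a≤c, −a<b≤a
flip sign back: reduced form of f is (-6,-6,-13)
g is negative-definite; reduce −g:
−g: translate: b→852 (≡9042 mod 2730), so (1365,9042,14974)→(1365,852,133)
−g: flip: (1365,852,133)→(133,-852,1365)
−g: translate: b→-54 (≡-852 mod 266), so (133,-852,1365)→(133,-54,6)
−g: flip: (133,-54,6)→(6,54,133)
−g: translate: b→6 (≡54 mod 12), so (6,54,133)→(6,6,13)
−g: reduced (well bottom): (6,6,13) with a≤c, −a<b≤a
flip sign back: reduced form of g is (-6,-6,-13)
reduced forms (-6, -6, -13) vs (-6, -6, -13) ⇒ equivalent

yes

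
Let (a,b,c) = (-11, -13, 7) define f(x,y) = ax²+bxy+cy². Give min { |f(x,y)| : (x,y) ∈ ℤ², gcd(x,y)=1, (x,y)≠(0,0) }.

descent: ρ → (7,13,-11)  [lands on river]
river: ρ → (-11,9,9)
river: ρ → (9,9,-11)
river: ρ → (-11,13,7)
river: ρ → (7,15,-9)
river: ρ → (-9,21,1)
river: ρ → (1,21,-9)
river: ρ → (-9,15,7)
closes: descent 1, river 8
min |a| on river = 1

1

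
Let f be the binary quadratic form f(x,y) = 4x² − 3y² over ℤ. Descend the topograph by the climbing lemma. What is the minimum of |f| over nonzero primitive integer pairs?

descent: ρ → (-3,6,1)  [lands on river]
river: ρ → (1,6,-3)
closes: descent 1, river 2
min |a| on river = 1

1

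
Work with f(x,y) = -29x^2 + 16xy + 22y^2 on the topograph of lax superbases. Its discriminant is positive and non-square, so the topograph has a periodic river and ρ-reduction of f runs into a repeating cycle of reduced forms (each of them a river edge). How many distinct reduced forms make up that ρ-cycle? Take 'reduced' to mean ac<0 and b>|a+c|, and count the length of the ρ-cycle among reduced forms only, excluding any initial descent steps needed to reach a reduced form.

D = 2808, ⌊√D⌋ = 52
river: ρ → (22,28,-23)
river: ρ → (-23,18,27)
river: ρ → (27,36,-14)
river: ρ → (-14,48,9)
river: ρ → (9,42,-29)
river: ρ → (-29,16,22)
ρ-cycle length = 6 (tail of 0 descent steps not counted)

6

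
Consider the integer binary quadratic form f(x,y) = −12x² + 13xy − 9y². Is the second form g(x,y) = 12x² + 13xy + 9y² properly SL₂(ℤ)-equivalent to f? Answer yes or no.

D₁ = -263, D₂ = -263
f is negative-definite; reduce −f:
−f: translate: b→11 (≡-13 mod 24), so (12,-13,9)→(12,11,8)
−f: flip: (12,11,8)→(8,-11,12)
−f: translate: b→5 (≡-11 mod 16), so (8,-11,12)→(8,5,9)
−f: reduced (well bottom): (8,5,9) with a≤c, −a<b≤a
flip sign back: reduced form of f is (-8,-5,-9)
g: translate: b→-11 (≡13 mod 24), so (12,13,9)→(12,-11,8)
g: flip: (12,-11,8)→(8,11,12)
g: translate: b→-5 (≡11 mod 16), so (8,11,12)→(8,-5,9)
g: reduced (well bottom): (8,-5,9) with a≤c, −a<b≤a
reduced forms (-8, -5, -9) vs (8, -5, 9) ⇒ inequivalent

no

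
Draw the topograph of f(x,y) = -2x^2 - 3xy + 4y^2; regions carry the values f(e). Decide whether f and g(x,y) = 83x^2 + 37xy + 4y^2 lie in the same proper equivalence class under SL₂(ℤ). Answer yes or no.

D₁ = 41, D₂ = 41
river cycle of f (length 10): (4, 3, -2), (-2, 5, 2), (2, 3, -4), (-4, 5, 1), (1, 5, -4), (-4, 3, 2), (2, 5, -2), (-2, 3, 4), (4, 5, -1), (-1, 5, 4)
river cycle of g (length 10): (4, 3, -2), (-2, 5, 2), (2, 3, -4), (-4, 5, 1), (1, 5, -4), (-4, 3, 2), (2, 5, -2), (-2, 3, 4), (4, 5, -1), (-1, 5, 4)
cycles coincide ⇒ equivalent

yes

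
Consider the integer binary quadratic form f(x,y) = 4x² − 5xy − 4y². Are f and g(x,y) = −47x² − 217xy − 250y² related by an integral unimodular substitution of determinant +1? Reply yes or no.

D₁ = 89, D₂ = 89
river cycle of f (length 14): (-4, 5, 4), (4, 3, -5), (-5, 7, 2), (2, 9, -1), (-1, 9, 2), (2, 7, -5), (-5, 3, 4), (4, 5, -4), (-4, 3, 5), (5, 7, -2), … (4 more)
river cycle of g (length 14): (-4, 5, 4), (4, 3, -5), (-5, 7, 2), (2, 9, -1), (-1, 9, 2), (2, 7, -5), (-5, 3, 4), (4, 5, -4), (-4, 3, 5), (5, 7, -2), … (4 more)
cycles coincide ⇒ equivalent

yes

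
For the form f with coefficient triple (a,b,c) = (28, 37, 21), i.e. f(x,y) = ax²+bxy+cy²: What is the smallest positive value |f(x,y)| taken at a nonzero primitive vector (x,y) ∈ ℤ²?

translate: b→-19 (≡37 mod 56), so (28,37,21)→(28,-19,12)
flip: (28,-19,12)→(12,19,28)
translate: b→-5 (≡19 mod 24), so (12,19,28)→(12,-5,21)
reduced (well bottom): (12,-5,21) with a≤c, −a<b≤a
well minimum = a = 12

12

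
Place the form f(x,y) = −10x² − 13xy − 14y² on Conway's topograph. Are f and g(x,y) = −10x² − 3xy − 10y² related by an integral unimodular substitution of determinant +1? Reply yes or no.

D₁ = -391, D₂ = -391
f is negative-definite; reduce −f:
−f: translate: b→-7 (≡13 mod 20), so (10,13,14)→(10,-7,11)
−f: reduced (well bottom): (10,-7,11) with a≤c, −a<b≤a
flip sign back: reduced form of f is (-10,7,-11)
g is negative-definite; reduce −g:
−g: reduced (well bottom): (10,3,10) with a≤c, −a<b≤a
flip sign back: reduced form of g is (-10,-3,-10)
reduced forms (-10, 7, -11) vs (-10, -3, -10) ⇒ inequivalent

no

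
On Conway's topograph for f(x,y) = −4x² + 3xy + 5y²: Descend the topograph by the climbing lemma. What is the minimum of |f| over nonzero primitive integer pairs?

river: ρ → (5,7,-2)
river: ρ → (-2,9,1)
river: ρ → (1,9,-2)
river: ρ → (-2,7,5)
river: ρ → (5,3,-4)
river: ρ → (-4,5,4)
river: ρ → (4,3,-5)
river: ρ → (-5,7,2)
river: ρ → (2,9,-1)
river: ρ → (-1,9,2)
river: ρ → (2,7,-5)
river: ρ → (-5,3,4)
river: ρ → (4,5,-4)
river: ρ → (-4,3,5)
closes: descent 0, river 14
min |a| on river = 1

1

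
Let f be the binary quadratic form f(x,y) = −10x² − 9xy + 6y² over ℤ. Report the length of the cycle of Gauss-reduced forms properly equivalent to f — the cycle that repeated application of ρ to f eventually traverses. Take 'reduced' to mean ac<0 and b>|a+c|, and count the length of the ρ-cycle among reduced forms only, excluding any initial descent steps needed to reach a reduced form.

D = 321, ⌊√D⌋ = 17
descent: ρ → (6,9,-10)  [lands on river]
river: ρ → (-10,11,5)
river: ρ → (5,9,-12)
river: ρ → (-12,15,2)
river: ρ → (2,17,-4)
river: ρ → (-4,15,6)
ρ-cycle length = 6 (tail of 1 descent step not counted)

6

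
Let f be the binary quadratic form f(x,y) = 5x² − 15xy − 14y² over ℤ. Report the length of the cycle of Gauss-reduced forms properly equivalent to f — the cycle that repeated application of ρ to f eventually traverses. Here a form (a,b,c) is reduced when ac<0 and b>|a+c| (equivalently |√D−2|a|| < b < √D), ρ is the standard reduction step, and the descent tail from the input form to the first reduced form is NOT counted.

D = 505, ⌊√D⌋ = 22
descent: ρ → (-14,15,5)  [lands on river]
river: ρ → (5,15,-14)
river: ρ → (-14,13,6)
river: ρ → (6,11,-16)
river: ρ → (-16,21,1)
river: ρ → (1,21,-16)
river: ρ → (-16,11,6)
river: ρ → (6,13,-14)
ρ-cycle length = 8 (tail of 1 descent step not counted)

8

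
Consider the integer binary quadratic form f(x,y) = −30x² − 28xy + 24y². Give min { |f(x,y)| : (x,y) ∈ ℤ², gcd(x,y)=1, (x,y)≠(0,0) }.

descent: ρ → (24,28,-30)  [lands on river]
river: ρ → (-30,32,22)
river: ρ → (22,56,-6)
river: ρ → (-6,52,40)
river: ρ → (40,28,-18)
river: ρ → (-18,44,24)
river: ρ → (24,52,-10)
river: ρ → (-10,48,34)
river: ρ → (34,20,-24)
river: ρ → (-24,28,30)
river: ρ → (30,32,-22)
river: ρ → (-22,56,6)
river: ρ → (6,52,-40)
river: ρ → (-40,28,18)
river: ρ → (18,44,-24)
river: ρ → (-24,52,10)
river: ρ → (10,48,-34)
river: ρ → (-34,20,24)
closes: descent 1, river 18
min |a| on river = 6

6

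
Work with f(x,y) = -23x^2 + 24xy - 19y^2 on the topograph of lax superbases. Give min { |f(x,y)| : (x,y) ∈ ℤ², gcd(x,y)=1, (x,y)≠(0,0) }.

translate: b→22 (≡-24 mod 46), so (23,-24,19)→(23,22,18)
flip: (23,22,18)→(18,-22,23)
translate: b→14 (≡-22 mod 36), so (18,-22,23)→(18,14,19)
reduced (well bottom): (18,14,19) with a≤c, −a<b≤a
well minimum |f| = |-18| = 18 (negative-definite)

18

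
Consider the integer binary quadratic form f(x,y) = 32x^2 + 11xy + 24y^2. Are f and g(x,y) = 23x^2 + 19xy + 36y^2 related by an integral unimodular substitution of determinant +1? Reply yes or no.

D₁ = -2951, D₂ = -2951
f: flip: (32,11,24)→(24,-11,32)
f: reduced (well bottom): (24,-11,32) with a≤c, −a<b≤a
g: reduced (well bottom): (23,19,36) with a≤c, −a<b≤a
reduced forms (24, -11, 32) vs (23, 19, 36) ⇒ inequivalent

no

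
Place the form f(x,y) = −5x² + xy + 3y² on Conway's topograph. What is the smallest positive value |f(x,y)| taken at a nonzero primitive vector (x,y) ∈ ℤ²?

descent: ρ → (3,5,-3)  [lands on river]
river: ρ → (-3,7,1)
river: ρ → (1,7,-3)
river: ρ → (-3,5,3)
river: ρ → (3,7,-1)
river: ρ → (-1,7,3)
closes: descent 1, river 6
min |a| on river = 1

1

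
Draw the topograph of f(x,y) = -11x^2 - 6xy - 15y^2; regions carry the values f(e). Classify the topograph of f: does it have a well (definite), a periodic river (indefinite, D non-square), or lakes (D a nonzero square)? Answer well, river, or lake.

D = b²−4ac = (-6)² − 4·(-11)·(-15) = -624
D < 0 ⇒ definite ⇒ every region one sign ⇒ single well

well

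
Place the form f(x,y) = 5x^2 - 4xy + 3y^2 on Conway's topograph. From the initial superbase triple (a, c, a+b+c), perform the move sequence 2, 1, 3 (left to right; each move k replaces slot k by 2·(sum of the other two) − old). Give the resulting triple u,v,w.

start (5,3,4) = (f(1,0),f(0,1),f(1,1))
replace slot 2: 2·(5+4) − 3 = 15 → (5,15,4)
replace slot 1: 2·(15+4) − 5 = 33 → (33,15,4)
replace slot 3: 2·(33+15) − 4 = 92 → (33,15,92)

33,15,92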